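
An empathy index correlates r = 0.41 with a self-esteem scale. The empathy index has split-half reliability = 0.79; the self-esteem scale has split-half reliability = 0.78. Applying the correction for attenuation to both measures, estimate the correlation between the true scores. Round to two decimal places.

0.52

r_true = r_obs / √(r_xx · r_yy) = 0.41 / √(0.79 × 0.78) = 0.41 / √0.6162 = 0.41 / 0.7850 ≈ 0.52.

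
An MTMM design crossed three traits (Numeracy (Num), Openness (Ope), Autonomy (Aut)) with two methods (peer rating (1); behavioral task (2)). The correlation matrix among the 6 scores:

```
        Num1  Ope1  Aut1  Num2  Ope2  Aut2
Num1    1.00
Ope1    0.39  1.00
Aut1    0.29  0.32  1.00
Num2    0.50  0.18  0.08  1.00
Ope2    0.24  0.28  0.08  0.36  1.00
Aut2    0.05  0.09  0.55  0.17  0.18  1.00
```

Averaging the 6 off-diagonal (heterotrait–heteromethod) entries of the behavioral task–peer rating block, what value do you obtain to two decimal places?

HTHM values (method 2 × method 1): 0.18, 0.08, 0.24, 0.08, 0.05, 0.09; mean = 0.72/6 = 0.12.

0.12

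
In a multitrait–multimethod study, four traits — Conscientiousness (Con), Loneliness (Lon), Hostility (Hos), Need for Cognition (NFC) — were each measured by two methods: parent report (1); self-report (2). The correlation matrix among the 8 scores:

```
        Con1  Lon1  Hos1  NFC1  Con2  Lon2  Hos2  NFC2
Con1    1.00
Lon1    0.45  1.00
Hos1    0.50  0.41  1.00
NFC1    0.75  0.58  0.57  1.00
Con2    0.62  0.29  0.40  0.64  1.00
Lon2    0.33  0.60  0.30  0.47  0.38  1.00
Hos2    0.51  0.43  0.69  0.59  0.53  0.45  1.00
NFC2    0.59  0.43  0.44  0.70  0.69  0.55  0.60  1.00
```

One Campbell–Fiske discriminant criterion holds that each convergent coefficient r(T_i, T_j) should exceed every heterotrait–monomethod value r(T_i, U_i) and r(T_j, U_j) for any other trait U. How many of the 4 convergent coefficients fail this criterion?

Checking each validity diagonal entry against its comparison values:
Con (methods 1·2): 0.62 vs {0.45, 0.38, 0.50, 0.53, 0.75, 0.69} → fail.
Lon (methods 1·2): 0.60 vs {0.45, 0.38, 0.41, 0.45, 0.58, 0.55} → pass.
Hos (methods 1·2): 0.69 vs {0.50, 0.53, 0.41, 0.45, 0.57, 0.60} → pass.
NFC (methods 1·2): 0.70 vs {0.75, 0.69, 0.58, 0.55, 0.57, 0.60} → fail.
2 of 4 fail.

2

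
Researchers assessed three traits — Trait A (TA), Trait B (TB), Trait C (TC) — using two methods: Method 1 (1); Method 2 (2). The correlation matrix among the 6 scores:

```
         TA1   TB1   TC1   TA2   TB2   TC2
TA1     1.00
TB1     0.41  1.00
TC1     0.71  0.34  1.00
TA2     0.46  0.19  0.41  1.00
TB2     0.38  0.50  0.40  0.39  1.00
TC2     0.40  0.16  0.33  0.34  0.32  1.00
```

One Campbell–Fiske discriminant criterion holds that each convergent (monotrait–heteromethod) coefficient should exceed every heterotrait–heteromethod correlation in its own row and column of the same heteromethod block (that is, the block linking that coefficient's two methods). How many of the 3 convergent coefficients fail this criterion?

1

Convergent coefficients and their comparison sets:
TA (methods 1·2): 0.46 vs {0.38, 0.19, 0.40, 0.41} → pass.
TB (methods 1·2): 0.50 vs {0.19, 0.38, 0.16, 0.40} → pass.
TC (methods 1·2): 0.33 vs {0.41, 0.40, 0.40, 0.16} → fail.
1 of 3 fail.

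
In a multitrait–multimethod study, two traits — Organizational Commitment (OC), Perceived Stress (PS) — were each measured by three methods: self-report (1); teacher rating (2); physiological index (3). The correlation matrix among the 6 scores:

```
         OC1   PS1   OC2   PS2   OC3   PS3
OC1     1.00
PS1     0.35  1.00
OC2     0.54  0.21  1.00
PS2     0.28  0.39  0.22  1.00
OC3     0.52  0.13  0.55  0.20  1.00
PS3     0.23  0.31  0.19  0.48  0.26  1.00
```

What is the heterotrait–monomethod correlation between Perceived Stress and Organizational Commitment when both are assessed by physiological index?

Different traits, same method: r(PS3, OC3) = 0.26.

0.26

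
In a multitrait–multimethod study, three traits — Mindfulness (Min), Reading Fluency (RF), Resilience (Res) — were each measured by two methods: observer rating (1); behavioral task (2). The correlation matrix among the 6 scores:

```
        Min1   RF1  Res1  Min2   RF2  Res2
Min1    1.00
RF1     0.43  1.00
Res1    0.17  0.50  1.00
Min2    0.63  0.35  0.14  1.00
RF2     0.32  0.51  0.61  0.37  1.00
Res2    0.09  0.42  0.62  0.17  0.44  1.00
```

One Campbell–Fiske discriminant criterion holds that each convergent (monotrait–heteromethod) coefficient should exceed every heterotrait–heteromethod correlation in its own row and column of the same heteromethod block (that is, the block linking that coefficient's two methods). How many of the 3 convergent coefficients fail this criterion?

Convergent coefficients and their comparison sets:
Min (methods 1·2): 0.63 vs {0.32, 0.35, 0.09, 0.14} → pass.
RF (methods 1·2): 0.51 vs {0.35, 0.32, 0.42, 0.61} → fail.
Res (methods 1·2): 0.62 vs {0.14, 0.09, 0.61, 0.42} → pass.
1 of 3 fail.

1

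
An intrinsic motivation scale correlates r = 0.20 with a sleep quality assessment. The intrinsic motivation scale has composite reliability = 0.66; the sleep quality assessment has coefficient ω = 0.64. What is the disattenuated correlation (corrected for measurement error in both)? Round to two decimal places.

0.31

r_true = r_obs / √(r_xx · r_yy) = 0.20 / √(0.66 × 0.64) = 0.20 / √0.4224 = 0.20 / 0.6499 ≈ 0.31.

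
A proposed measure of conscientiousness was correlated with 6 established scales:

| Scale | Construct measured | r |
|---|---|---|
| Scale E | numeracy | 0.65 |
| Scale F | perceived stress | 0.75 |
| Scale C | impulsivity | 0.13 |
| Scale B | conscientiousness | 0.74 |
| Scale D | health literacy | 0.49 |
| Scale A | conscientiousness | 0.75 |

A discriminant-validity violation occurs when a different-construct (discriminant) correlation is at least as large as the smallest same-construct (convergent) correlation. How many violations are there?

Convergent (same construct = conscientiousness): Scale B, Scale A.
Smallest convergent = 0.74. Discriminant values: 0.65, 0.75, 0.13, 0.49; count ≥ 0.74 → 1.

1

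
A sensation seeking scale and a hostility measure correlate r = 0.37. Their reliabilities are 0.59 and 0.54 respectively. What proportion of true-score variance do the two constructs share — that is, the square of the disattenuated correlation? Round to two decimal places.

Disattenuated r = 0.37 / √(0.59 × 0.54) = 0.37 / 0.5644 = 0.6556.
Shared true-score variance = 0.6556² = 0.4298 ≈ 0.43.

0.43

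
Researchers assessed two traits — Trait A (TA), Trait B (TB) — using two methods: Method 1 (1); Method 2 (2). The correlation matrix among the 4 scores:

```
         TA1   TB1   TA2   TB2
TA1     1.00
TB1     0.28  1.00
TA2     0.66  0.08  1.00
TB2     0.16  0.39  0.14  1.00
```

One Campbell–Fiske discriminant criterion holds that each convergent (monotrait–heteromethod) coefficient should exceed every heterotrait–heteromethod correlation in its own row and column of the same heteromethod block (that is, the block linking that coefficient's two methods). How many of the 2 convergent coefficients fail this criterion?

0

Each convergent coefficient versus the relevant comparison correlations:
TA (methods 1·2): 0.66 vs {0.16, 0.08} → pass.
TB (methods 1·2): 0.39 vs {0.08, 0.16} → pass.
0 of 2 fail.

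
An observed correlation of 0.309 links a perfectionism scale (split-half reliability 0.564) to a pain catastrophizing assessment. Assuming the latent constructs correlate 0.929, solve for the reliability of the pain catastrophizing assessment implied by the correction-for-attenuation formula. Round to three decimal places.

0.196

r_true = r_obs / √(r_xx · r_yy) ⇒ 0.929 = 0.309 / √(0.564 · r_yy).
√(0.564 · r_yy) = 0.309 / 0.929 = 0.3326; 0.564 · r_yy = 0.1106; r_yy = 0.1106 / 0.564 ≈ 0.196.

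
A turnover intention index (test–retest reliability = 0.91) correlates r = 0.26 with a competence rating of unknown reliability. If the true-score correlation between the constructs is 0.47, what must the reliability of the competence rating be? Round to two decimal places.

0.34

r_true = r_obs / √(r_xx · r_yy) ⇒ 0.47 = 0.26 / √(0.91 · r_yy).
√(0.91 · r_yy) = 0.26 / 0.47 = 0.5532; 0.91 · r_yy = 0.3060; r_yy = 0.3060 / 0.91 ≈ 0.34.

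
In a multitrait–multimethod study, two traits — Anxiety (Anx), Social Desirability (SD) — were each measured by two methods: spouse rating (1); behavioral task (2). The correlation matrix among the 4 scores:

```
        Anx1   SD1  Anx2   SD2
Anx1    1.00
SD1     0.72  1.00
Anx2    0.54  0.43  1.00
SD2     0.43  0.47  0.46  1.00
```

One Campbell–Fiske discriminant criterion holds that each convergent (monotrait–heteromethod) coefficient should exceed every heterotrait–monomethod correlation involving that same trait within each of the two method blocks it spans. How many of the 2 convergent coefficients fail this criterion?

2

Convergent coefficients and their comparison sets:
Anx (methods 1·2): 0.54 vs {0.72, 0.46} → fail.
SD (methods 1·2): 0.47 vs {0.72, 0.46} → fail.
2 of 2 fail.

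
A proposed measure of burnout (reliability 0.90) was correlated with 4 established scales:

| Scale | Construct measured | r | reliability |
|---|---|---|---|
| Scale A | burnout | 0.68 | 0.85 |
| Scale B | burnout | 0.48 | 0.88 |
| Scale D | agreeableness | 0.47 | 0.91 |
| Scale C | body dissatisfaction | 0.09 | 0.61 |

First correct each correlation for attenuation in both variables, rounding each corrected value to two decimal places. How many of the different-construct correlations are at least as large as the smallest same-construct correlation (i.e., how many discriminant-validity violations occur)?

0

Disattenuated r (r / √(r_scale · r_new)):
  Scale A (conv): 0.68 / √(0.85·0.90) = 0.78
  Scale B (conv): 0.48 / √(0.88·0.90) = 0.54
  Scale D (disc): 0.47 / √(0.91·0.90) = 0.52
  Scale C (disc): 0.09 / √(0.61·0.90) = 0.12
Smallest convergent = 0.54. Discriminant values: 0.52, 0.12; count ≥ 0.54 → 0.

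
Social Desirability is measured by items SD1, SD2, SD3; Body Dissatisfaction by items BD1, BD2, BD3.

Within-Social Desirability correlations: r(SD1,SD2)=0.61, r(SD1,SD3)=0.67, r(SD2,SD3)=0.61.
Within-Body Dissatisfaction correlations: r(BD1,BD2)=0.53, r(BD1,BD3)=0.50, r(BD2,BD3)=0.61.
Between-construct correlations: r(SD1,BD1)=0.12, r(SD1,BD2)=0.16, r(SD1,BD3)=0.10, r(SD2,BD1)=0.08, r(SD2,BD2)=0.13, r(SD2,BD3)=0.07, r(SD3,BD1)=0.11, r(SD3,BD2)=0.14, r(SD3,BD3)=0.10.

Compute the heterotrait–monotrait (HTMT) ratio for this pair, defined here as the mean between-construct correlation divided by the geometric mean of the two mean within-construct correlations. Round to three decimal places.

Mean heterotrait r = 1.01/9 = 0.1122.
Mean within-SD = 1.89/3 = 0.6300; mean within-BD = 1.64/3 = 0.5467.
Geometric mean = √(0.6300 × 0.5467) = 0.5869.
HTMT = 0.1122 / 0.5869 = 0.191.

0.191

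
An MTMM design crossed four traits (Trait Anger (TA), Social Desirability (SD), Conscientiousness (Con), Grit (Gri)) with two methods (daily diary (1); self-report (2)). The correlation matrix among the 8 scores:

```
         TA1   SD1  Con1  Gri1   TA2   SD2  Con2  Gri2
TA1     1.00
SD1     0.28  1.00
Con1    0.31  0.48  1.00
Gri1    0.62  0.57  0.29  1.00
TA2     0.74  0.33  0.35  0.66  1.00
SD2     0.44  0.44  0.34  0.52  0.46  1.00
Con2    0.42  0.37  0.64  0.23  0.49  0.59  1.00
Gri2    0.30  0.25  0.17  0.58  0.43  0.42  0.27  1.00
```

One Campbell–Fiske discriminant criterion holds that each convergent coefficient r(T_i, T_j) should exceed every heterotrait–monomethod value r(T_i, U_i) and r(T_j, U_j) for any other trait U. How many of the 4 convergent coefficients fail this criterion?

Checking each validity diagonal entry against its comparison values:
TA (methods 1·2): 0.74 vs {0.28, 0.46, 0.31, 0.49, 0.62, 0.43} → pass.
SD (methods 1·2): 0.44 vs {0.28, 0.46, 0.48, 0.59, 0.57, 0.42} → fail.
Con (methods 1·2): 0.64 vs {0.31, 0.49, 0.48, 0.59, 0.29, 0.27} → pass.
Gri (methods 1·2): 0.58 vs {0.62, 0.43, 0.57, 0.42, 0.29, 0.27} → fail.
2 of 4 fail.

2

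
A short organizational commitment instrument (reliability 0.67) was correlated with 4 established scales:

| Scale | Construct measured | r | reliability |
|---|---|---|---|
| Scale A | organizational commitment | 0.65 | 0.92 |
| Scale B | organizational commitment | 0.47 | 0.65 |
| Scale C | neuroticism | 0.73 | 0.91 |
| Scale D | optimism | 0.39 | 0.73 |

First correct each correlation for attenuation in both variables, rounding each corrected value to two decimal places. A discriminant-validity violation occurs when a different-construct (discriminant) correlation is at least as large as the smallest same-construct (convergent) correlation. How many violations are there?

1

Disattenuated r (r / √(r_scale · r_new)):
  Scale A (conv): 0.65 / √(0.92·0.67) = 0.83
  Scale B (conv): 0.47 / √(0.65·0.67) = 0.71
  Scale C (disc): 0.73 / √(0.91·0.67) = 0.93
  Scale D (disc): 0.39 / √(0.73·0.67) = 0.56
Smallest convergent = 0.71. Discriminant values: 0.93, 0.56; count ≥ 0.71 → 1.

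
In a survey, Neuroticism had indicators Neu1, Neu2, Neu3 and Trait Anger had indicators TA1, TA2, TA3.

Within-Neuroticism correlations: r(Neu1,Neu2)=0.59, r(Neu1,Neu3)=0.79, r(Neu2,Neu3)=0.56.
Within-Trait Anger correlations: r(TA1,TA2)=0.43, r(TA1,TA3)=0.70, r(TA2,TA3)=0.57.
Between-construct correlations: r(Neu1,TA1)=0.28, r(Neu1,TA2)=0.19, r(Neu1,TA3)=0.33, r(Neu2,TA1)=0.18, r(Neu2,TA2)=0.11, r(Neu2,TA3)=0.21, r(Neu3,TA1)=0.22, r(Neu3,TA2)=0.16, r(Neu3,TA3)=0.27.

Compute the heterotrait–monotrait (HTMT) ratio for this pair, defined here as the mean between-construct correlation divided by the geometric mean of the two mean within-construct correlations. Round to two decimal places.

Mean heterotrait r = 1.95/9 = 0.2167.
Mean within-Neu = 1.94/3 = 0.6467; mean within-TA = 1.70/3 = 0.5667.
Geometric mean = √(0.6467 × 0.5667) = 0.6054.
HTMT = 0.2167 / 0.6054 = 0.36.

0.36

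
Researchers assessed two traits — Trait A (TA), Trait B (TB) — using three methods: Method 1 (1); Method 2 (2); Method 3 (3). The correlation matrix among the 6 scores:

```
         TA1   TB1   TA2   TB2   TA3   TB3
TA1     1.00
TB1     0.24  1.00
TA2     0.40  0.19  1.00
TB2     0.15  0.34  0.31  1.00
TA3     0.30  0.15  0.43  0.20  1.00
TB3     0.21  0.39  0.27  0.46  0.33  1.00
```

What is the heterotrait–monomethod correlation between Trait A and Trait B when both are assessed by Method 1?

0.24

Different traits, same method: r(TA1, TB1) = 0.24.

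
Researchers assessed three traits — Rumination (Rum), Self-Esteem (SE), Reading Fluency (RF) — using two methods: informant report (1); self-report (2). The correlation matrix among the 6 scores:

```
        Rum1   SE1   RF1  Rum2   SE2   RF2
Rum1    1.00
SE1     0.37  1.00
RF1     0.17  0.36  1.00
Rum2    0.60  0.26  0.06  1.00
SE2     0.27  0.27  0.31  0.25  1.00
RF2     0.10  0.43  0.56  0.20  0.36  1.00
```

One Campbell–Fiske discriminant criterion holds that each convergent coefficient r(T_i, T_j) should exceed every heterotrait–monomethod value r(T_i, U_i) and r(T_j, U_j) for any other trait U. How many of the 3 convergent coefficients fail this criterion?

Convergent coefficients and their comparison sets:
Rum (methods 1·2): 0.60 vs {0.37, 0.25, 0.17, 0.20} → pass.
SE (methods 1·2): 0.27 vs {0.37, 0.25, 0.36, 0.36} → fail.
RF (methods 1·2): 0.56 vs {0.17, 0.20, 0.36, 0.36} → pass.
1 of 3 fail.

1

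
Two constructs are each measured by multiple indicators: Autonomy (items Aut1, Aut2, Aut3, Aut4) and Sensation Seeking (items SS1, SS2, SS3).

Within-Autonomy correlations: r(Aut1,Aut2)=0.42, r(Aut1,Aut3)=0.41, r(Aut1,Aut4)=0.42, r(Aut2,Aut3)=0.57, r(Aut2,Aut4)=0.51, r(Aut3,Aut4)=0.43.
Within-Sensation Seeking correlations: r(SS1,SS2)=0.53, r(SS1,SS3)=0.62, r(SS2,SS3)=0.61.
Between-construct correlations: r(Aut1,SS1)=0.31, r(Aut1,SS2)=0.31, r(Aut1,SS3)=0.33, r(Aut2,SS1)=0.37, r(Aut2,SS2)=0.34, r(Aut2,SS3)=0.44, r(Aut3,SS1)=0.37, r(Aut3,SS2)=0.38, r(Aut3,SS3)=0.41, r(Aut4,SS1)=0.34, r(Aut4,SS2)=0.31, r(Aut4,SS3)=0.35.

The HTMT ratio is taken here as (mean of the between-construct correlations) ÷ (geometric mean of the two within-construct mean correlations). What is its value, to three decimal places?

0.683

Mean between = 4.26/12 = 0.3550.
Mean within-Aut = 2.76/6 = 0.4600; mean within-SS = 1.76/3 = 0.5867.
Geometric mean = √(0.4600 × 0.5867) = 0.5195.
HTMT = 0.3550 / 0.5195 = 0.683.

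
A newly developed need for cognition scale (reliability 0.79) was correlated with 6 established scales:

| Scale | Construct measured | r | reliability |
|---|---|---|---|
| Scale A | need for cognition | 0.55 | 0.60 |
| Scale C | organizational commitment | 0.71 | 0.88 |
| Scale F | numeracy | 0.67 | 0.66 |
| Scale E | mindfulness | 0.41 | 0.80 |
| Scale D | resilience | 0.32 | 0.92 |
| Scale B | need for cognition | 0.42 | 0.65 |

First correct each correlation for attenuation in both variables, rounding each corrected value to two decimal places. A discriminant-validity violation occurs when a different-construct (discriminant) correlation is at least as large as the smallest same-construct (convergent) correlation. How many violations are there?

Disattenuated r (r / √(r_scale · r_new)):
  Scale A (conv): 0.55 / √(0.60·0.79) = 0.80
  Scale C (disc): 0.71 / √(0.88·0.79) = 0.85
  Scale F (disc): 0.67 / √(0.66·0.79) = 0.93
  Scale E (disc): 0.41 / √(0.80·0.79) = 0.52
  Scale D (disc): 0.32 / √(0.92·0.79) = 0.38
  Scale B (conv): 0.42 / √(0.65·0.79) = 0.59
Smallest convergent = 0.59. Discriminant values: 0.85, 0.93, 0.52, 0.38; count ≥ 0.59 → 2.

2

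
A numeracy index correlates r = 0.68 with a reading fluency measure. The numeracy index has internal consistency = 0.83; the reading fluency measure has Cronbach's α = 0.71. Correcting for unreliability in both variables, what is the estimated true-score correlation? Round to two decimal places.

0.89

r_true = r_obs / √(r_xx · r_yy) = 0.68 / √(0.83 × 0.71) = 0.68 / √0.5893 = 0.68 / 0.7677 ≈ 0.89.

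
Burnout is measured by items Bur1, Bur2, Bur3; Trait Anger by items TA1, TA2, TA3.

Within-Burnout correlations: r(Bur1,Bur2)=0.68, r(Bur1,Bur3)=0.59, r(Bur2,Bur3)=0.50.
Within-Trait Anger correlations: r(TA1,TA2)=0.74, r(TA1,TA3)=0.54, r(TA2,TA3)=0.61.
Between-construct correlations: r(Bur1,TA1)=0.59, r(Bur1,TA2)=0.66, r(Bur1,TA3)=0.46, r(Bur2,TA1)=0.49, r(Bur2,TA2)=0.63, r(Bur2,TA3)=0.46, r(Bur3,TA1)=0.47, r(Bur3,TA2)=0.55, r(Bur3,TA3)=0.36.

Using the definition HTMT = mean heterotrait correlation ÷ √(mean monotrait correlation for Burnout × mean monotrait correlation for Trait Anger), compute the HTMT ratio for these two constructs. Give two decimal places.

0.85

Mean heterotrait r = 4.67/9 = 0.5189.
Mean within-Bur = 1.77/3 = 0.5900; mean within-TA = 1.89/3 = 0.6300.
Geometric mean = √(0.5900 × 0.6300) = 0.6097.
HTMT = 0.5189 / 0.6097 = 0.85.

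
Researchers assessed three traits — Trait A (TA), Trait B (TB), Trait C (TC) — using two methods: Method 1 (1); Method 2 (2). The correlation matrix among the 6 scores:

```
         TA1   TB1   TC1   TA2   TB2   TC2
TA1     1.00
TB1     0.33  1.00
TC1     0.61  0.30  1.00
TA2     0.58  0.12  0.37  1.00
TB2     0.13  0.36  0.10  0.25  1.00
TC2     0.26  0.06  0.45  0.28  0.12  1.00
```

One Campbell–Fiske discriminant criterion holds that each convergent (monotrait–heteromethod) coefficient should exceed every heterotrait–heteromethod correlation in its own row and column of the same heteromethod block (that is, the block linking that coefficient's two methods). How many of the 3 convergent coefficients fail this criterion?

0

Checking each validity diagonal entry against its comparison values:
TA (methods 1·2): 0.58 vs {0.13, 0.12, 0.26, 0.37} → pass.
TB (methods 1·2): 0.36 vs {0.12, 0.13, 0.06, 0.10} → pass.
TC (methods 1·2): 0.45 vs {0.37, 0.26, 0.10, 0.06} → pass.
0 of 3 fail.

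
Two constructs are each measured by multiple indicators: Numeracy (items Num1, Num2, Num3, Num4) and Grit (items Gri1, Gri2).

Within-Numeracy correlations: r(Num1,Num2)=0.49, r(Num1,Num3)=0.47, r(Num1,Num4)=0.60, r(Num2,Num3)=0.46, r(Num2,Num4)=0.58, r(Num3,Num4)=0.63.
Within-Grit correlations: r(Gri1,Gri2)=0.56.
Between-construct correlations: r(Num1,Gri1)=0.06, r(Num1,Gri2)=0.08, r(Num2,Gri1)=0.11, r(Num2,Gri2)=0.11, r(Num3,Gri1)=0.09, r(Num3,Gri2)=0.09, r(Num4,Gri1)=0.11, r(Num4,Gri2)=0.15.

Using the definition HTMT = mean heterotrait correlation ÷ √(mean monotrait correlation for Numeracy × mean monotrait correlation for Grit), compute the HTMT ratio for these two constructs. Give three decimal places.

0.182

Mean heterotrait r = 0.80/8 = 0.1000.
Mean within-Num = 3.23/6 = 0.5383; mean within-Gri = 0.56/1 = 0.5600.
Geometric mean = √(0.5383 × 0.5600) = 0.5490.
HTMT = 0.1000 / 0.5490 = 0.182.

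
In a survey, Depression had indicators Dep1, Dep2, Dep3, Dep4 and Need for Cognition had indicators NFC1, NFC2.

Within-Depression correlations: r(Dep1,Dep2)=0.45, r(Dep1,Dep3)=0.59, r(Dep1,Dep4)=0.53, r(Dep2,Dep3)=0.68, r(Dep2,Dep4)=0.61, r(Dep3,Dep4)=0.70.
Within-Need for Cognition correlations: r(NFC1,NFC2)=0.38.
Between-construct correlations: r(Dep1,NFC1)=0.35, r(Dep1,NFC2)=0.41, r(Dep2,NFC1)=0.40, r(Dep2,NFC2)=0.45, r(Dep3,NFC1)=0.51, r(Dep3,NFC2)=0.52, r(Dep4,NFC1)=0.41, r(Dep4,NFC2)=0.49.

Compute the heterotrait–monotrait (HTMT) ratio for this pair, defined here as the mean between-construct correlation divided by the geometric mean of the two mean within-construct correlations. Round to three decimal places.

Between-construct mean = 3.54/8 = 0.4425.
Mean within-Dep = 3.56/6 = 0.5933; mean within-NFC = 0.38/1 = 0.3800.
Geometric mean = √(0.5933 × 0.3800) = 0.4748.
HTMT = 0.4425 / 0.4748 = 0.932.

0.932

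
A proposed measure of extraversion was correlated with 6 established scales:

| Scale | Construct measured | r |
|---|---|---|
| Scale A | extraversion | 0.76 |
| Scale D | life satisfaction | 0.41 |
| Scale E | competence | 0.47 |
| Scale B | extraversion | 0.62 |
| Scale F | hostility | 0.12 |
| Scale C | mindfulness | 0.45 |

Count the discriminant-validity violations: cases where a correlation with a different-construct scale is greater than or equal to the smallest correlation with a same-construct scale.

0

Convergent (same construct = extraversion): Scale A, Scale B.
Smallest convergent = 0.62. Discriminant values: 0.41, 0.47, 0.12, 0.45; count ≥ 0.62 → 0.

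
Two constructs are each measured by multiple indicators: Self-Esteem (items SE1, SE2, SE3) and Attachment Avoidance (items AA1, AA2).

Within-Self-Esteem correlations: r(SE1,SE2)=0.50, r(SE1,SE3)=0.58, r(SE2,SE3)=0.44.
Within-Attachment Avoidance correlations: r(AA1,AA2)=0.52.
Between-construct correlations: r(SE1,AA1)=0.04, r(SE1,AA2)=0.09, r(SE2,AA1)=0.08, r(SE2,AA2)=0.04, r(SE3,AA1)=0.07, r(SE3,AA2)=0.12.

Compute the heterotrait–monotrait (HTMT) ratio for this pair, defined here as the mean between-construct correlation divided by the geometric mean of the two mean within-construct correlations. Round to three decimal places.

0.143

Mean heterotrait r = 0.44/6 = 0.0733.
Mean within-SE = 1.52/3 = 0.5067; mean within-AA = 0.52/1 = 0.5200.
Geometric mean = √(0.5067 × 0.5200) = 0.5133.
HTMT = 0.0733 / 0.5133 = 0.143.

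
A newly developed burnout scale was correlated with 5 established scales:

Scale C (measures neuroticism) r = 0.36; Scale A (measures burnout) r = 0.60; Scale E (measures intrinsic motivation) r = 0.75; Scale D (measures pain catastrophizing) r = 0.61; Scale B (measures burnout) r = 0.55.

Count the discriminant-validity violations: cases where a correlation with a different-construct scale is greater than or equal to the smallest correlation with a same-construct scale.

2

Convergent (same construct = burnout): Scale A, Scale B.
Smallest convergent = 0.55. Discriminant values: 0.36, 0.75, 0.61; count ≥ 0.55 → 2.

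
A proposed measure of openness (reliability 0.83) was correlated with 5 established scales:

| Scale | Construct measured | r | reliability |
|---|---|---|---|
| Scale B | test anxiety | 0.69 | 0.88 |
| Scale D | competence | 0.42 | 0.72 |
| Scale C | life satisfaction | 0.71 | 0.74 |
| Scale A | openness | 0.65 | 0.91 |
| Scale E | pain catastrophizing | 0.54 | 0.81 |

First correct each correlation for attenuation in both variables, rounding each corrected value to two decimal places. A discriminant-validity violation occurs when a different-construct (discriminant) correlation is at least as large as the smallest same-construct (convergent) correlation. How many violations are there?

2

Disattenuated r (r / √(r_scale · r_new)):
  Scale B (disc): 0.69 / √(0.88·0.83) = 0.81
  Scale D (disc): 0.42 / √(0.72·0.83) = 0.54
  Scale C (disc): 0.71 / √(0.74·0.83) = 0.91
  Scale A (conv): 0.65 / √(0.91·0.83) = 0.75
  Scale E (disc): 0.54 / √(0.81·0.83) = 0.66
Smallest convergent = 0.75. Discriminant values: 0.81, 0.54, 0.91, 0.66; count ≥ 0.75 → 2.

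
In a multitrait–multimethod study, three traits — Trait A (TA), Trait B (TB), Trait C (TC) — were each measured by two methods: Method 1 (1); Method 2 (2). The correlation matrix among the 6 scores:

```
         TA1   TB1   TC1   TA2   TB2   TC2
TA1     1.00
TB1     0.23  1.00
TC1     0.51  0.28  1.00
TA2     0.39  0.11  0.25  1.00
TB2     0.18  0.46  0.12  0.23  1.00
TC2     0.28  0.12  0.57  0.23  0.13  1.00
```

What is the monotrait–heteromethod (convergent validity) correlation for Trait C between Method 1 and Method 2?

0.57

Same trait (TC), different methods: r(TC1, TC2) = 0.57.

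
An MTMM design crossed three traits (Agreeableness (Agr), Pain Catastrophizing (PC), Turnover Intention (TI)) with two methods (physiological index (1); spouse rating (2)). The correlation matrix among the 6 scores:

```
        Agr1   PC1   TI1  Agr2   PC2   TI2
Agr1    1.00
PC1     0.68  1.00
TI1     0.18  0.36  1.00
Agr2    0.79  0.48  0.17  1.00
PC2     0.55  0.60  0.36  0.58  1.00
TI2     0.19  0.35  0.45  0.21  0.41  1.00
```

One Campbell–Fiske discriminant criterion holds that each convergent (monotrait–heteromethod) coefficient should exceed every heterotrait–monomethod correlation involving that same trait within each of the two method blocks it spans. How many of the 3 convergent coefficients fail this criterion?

Convergent coefficients and their comparison sets:
Agr (methods 1·2): 0.79 vs {0.68, 0.58, 0.18, 0.21} → pass.
PC (methods 1·2): 0.60 vs {0.68, 0.58, 0.36, 0.41} → fail.
TI (methods 1·2): 0.45 vs {0.18, 0.21, 0.36, 0.41} → pass.
1 of 3 fail.

1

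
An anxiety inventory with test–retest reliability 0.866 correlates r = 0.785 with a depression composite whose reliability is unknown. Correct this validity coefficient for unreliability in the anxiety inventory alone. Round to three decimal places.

Single correction: r_c = r_obs / √r_xx = 0.785 / √0.866 = 0.785 / 0.9306 ≈ 0.844.

0.844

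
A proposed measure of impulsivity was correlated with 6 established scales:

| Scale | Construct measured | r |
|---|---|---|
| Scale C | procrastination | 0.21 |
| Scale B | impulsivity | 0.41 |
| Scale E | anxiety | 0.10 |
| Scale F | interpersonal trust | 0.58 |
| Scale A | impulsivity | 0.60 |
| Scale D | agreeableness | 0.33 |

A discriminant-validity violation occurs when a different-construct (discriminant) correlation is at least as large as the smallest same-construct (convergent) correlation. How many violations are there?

Convergent (same construct = impulsivity): Scale B, Scale A.
Smallest convergent = 0.41. Discriminant values: 0.21, 0.10, 0.58, 0.33; count ≥ 0.41 → 1.

1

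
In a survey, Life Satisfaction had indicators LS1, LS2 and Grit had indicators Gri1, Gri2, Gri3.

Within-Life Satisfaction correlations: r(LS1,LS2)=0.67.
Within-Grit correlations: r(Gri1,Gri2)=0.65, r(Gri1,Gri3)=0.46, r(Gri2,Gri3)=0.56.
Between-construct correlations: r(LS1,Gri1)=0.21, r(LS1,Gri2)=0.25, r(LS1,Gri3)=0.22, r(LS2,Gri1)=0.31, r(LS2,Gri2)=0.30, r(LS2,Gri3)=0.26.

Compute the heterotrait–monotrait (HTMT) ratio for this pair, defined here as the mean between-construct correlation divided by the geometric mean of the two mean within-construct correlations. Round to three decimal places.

0.423

Mean heterotrait r = 1.55/6 = 0.2583.
Mean within-LS = 0.67/1 = 0.6700; mean within-Gri = 1.67/3 = 0.5567.
Geometric mean = √(0.6700 × 0.5567) = 0.6107.
HTMT = 0.2583 / 0.6107 = 0.423.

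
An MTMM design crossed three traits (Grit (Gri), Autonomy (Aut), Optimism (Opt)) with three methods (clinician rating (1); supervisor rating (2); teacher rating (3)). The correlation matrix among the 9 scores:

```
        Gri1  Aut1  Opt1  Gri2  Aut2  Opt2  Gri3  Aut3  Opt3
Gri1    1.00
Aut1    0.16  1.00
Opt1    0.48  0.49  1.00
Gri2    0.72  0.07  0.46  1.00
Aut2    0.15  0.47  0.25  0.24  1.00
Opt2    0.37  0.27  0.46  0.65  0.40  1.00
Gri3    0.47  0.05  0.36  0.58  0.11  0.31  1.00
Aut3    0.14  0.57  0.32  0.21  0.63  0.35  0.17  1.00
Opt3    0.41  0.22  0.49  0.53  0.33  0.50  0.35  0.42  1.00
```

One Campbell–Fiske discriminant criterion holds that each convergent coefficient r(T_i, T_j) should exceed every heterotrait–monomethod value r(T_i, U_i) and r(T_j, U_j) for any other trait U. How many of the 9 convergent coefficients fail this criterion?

6

Convergent coefficients and their comparison sets:
Gri (methods 1·2): 0.72 vs {0.16, 0.24, 0.48, 0.65} → pass.
Gri (methods 1·3): 0.47 vs {0.16, 0.17, 0.48, 0.35} → fail.
Gri (methods 2·3): 0.58 vs {0.24, 0.17, 0.65, 0.35} → fail.
Aut (methods 1·2): 0.47 vs {0.16, 0.24, 0.49, 0.40} → fail.
Aut (methods 1·3): 0.57 vs {0.16, 0.17, 0.49, 0.42} → pass.
Aut (methods 2·3): 0.63 vs {0.24, 0.17, 0.40, 0.42} → pass.
Opt (methods 1·2): 0.46 vs {0.48, 0.65, 0.49, 0.40} → fail.
Opt (methods 1·3): 0.49 vs {0.48, 0.35, 0.49, 0.42} → fail.
Opt (methods 2·3): 0.50 vs {0.65, 0.35, 0.40, 0.42} → fail.
6 of 9 fail.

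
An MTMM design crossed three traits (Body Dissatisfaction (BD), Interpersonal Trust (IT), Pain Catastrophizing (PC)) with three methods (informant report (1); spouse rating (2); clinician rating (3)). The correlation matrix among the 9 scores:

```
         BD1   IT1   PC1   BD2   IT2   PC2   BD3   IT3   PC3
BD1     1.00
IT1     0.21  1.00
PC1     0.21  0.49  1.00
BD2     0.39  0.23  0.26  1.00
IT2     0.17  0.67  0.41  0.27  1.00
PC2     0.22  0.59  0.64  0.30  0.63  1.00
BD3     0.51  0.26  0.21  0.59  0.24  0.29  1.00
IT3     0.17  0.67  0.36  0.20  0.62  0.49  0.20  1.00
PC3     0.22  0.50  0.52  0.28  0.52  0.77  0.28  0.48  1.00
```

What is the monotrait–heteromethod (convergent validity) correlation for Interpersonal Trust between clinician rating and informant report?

Same trait (IT), different methods: r(IT3, IT1) = 0.67.

0.67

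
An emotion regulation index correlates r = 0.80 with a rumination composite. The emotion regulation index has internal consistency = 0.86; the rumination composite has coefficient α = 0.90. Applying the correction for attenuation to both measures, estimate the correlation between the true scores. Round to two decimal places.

r_true = r_obs / √(r_xx · r_yy) = 0.80 / √(0.86 × 0.90) = 0.80 / √0.7740 = 0.80 / 0.8798 ≈ 0.91.

0.91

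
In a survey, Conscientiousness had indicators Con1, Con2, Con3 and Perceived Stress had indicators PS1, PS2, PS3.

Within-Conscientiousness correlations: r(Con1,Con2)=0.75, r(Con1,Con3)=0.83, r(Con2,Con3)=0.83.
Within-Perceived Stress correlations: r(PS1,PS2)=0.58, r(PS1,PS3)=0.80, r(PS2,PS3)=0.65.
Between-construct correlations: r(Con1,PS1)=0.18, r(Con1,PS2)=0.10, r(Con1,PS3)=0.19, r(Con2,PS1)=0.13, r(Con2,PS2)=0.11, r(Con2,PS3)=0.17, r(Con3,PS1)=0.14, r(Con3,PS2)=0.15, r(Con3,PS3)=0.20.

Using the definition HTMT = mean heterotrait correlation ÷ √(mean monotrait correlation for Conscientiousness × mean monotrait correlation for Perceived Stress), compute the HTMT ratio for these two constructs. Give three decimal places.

0.206

Mean heterotrait r = 1.37/9 = 0.1522.
Mean within-Con = 2.41/3 = 0.8033; mean within-PS = 2.03/3 = 0.6767.
Geometric mean = √(0.8033 × 0.6767) = 0.7373.
HTMT = 0.1522 / 0.7373 = 0.206.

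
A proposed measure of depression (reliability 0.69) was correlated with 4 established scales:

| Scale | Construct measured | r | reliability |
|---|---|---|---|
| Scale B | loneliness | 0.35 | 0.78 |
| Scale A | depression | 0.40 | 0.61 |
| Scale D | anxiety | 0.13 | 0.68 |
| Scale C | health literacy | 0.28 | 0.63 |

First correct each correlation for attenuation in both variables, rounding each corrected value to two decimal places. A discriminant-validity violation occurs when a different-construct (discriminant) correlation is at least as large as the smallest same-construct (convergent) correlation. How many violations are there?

0

Disattenuated r (r / √(r_scale · r_new)):
  Scale B (disc): 0.35 / √(0.78·0.69) = 0.48
  Scale A (conv): 0.40 / √(0.61·0.69) = 0.62
  Scale D (disc): 0.13 / √(0.68·0.69) = 0.19
  Scale C (disc): 0.28 / √(0.63·0.69) = 0.42
Smallest convergent = 0.62. Discriminant values: 0.48, 0.19, 0.42; count ≥ 0.62 → 0.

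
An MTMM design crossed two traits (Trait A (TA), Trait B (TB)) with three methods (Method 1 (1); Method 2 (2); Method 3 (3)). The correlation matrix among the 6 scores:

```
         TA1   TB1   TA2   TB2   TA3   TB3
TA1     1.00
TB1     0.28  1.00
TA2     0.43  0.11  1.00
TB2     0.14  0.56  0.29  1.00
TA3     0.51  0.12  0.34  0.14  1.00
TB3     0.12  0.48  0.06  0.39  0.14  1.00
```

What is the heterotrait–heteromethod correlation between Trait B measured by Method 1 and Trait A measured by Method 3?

Different traits and methods: r(TB1, TA3) = 0.12.

0.12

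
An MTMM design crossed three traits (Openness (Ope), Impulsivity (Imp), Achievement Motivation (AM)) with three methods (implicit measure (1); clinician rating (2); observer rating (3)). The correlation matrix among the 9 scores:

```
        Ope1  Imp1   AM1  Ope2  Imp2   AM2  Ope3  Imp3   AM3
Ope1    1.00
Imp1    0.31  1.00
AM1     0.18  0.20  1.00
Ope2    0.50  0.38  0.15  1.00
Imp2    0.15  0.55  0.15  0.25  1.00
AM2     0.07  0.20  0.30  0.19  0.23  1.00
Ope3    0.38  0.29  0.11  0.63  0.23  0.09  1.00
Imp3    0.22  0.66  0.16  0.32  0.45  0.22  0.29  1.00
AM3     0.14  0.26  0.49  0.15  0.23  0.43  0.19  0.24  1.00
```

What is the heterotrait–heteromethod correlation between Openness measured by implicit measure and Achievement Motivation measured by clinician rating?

Different traits and methods: r(Ope1, AM2) = 0.07.

0.07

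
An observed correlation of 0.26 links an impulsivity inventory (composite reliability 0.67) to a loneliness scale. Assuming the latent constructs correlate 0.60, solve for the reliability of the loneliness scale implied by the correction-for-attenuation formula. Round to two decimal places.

r_true = r_obs / √(r_xx · r_yy) ⇒ 0.60 = 0.26 / √(0.67 · r_yy).
√(0.67 · r_yy) = 0.26 / 0.60 = 0.4333; 0.67 · r_yy = 0.1877; r_yy = 0.1877 / 0.67 ≈ 0.28.

0.28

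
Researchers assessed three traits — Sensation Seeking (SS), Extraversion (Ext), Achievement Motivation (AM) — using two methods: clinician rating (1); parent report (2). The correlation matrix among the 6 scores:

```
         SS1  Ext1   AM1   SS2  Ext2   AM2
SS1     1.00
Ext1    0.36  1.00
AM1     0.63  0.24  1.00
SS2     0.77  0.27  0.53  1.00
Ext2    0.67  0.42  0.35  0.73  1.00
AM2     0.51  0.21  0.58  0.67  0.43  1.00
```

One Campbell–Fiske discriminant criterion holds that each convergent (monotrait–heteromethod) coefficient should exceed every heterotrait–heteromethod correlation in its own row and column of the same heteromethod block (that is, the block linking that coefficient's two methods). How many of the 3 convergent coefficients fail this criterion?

Convergent coefficients and their comparison sets:
SS (methods 1·2): 0.77 vs {0.67, 0.27, 0.51, 0.53} → pass.
Ext (methods 1·2): 0.42 vs {0.27, 0.67, 0.21, 0.35} → fail.
AM (methods 1·2): 0.58 vs {0.53, 0.51, 0.35, 0.21} → pass.
1 of 3 fail.

1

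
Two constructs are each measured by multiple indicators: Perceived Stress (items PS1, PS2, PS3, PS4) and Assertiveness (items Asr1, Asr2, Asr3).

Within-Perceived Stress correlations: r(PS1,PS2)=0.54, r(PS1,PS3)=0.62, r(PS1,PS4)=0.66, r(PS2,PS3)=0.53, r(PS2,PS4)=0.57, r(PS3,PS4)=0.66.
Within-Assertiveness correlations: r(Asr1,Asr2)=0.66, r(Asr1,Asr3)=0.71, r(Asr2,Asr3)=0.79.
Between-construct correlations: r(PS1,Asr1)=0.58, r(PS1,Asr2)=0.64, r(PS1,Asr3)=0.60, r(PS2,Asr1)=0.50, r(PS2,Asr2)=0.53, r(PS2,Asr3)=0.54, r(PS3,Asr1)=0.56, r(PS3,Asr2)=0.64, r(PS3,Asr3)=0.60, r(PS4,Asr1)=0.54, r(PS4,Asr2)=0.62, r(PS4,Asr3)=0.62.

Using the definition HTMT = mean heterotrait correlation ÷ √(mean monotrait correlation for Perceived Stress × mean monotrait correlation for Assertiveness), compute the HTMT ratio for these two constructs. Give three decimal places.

Mean heterotrait r = 6.97/12 = 0.5808.
Mean within-PS = 3.58/6 = 0.5967; mean within-Asr = 2.16/3 = 0.7200.
Geometric mean = √(0.5967 × 0.7200) = 0.6555.
HTMT = 0.5808 / 0.6555 = 0.886.

0.886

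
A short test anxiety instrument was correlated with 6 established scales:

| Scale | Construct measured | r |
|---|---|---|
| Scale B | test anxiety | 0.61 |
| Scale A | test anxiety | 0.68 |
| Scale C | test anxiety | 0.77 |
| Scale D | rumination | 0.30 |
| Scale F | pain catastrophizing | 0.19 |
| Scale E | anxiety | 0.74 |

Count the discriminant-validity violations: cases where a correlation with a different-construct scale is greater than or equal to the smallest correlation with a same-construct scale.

1

Convergent (same construct = test anxiety): Scale B, Scale A, Scale C.
Smallest convergent = 0.61. Discriminant values: 0.30, 0.19, 0.74; count ≥ 0.61 → 1.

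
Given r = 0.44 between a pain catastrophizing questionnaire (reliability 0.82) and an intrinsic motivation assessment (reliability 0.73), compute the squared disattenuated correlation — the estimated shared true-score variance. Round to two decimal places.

Disattenuated r = 0.44 / √(0.82 × 0.73) = 0.44 / 0.7737 = 0.5687.
Shared true-score variance = 0.5687² = 0.3234 ≈ 0.32.

0.32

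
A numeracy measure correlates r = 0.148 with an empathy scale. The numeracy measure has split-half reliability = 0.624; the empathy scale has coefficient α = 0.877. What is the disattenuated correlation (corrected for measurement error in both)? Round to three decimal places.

r_true = r_obs / √(r_xx · r_yy) = 0.148 / √(0.624 × 0.877) = 0.148 / √0.547248 = 0.148 / 0.7398 ≈ 0.200.

0.200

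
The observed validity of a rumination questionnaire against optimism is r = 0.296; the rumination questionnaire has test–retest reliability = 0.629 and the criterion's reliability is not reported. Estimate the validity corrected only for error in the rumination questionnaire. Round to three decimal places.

Single correction: r_c = r_obs / √r_xx = 0.296 / √0.629 = 0.296 / 0.7931 ≈ 0.373.

0.373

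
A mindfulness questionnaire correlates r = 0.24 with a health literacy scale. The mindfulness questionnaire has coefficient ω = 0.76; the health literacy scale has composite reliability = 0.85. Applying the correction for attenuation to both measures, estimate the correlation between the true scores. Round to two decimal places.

r_true = r_obs / √(r_xx · r_yy) = 0.24 / √(0.76 × 0.85) = 0.24 / √0.6460 = 0.24 / 0.8037 ≈ 0.30.

0.30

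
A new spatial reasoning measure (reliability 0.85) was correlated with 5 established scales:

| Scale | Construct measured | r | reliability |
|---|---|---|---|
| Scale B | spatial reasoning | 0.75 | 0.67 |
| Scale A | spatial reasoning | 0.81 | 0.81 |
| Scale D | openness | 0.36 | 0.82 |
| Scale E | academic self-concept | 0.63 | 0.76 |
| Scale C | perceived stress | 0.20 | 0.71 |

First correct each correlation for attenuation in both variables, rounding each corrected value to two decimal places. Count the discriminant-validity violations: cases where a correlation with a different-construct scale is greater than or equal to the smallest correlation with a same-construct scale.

0

Disattenuated r (r / √(r_scale · r_new)):
  Scale B (conv): 0.75 / √(0.67·0.85) = 0.99
  Scale A (conv): 0.81 / √(0.81·0.85) = 0.98
  Scale D (disc): 0.36 / √(0.82·0.85) = 0.43
  Scale E (disc): 0.63 / √(0.76·0.85) = 0.78
  Scale C (disc): 0.20 / √(0.71·0.85) = 0.26
Smallest convergent = 0.98. Discriminant values: 0.43, 0.78, 0.26; count ≥ 0.98 → 0.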